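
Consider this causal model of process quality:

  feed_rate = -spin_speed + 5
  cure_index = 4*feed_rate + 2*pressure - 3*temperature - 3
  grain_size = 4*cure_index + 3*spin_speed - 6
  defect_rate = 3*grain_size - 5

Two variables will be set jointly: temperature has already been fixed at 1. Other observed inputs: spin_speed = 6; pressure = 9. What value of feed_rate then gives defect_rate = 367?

With temperature held at 1:
Intervening on feed_rate fixes its value directly, overriding its dependence on spin_speed.
Substituting into the cure_index equation gives cure_index = 4*feed_rate + 12.
This gives grain_size = 16*feed_rate + 60.
defect_rate becomes 48*feed_rate + 175.
Solve 48*feed_rate + 175 = 367: feed_rate = (367 - 175) / 48 = 4.

feed_rate = 4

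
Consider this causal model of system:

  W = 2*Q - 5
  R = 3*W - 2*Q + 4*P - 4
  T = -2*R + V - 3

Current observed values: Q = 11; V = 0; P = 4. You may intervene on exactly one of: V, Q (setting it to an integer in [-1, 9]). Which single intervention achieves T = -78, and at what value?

Intervening on V: with other inputs at their observed values, T = V - 85. Solving for -78 gives V = 7, within [-1, 9].
Intervening on Q: T = -8*Q + 3. Reaching -78 requires Q = 81/8, not an integer.

set V = 7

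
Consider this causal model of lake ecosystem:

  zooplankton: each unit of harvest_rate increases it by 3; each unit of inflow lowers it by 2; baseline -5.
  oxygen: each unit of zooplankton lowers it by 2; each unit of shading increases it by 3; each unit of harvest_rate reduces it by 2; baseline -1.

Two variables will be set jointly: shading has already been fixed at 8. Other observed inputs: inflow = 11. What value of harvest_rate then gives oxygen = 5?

With shading held at 8:
Substituting into the zooplankton equation gives zooplankton = 3*harvest_rate - 27.
So oxygen = -8*harvest_rate + 77.
Solve -8*harvest_rate + 77 = 5: harvest_rate = (5 - 77) / -8 = 9.

harvest_rate = 9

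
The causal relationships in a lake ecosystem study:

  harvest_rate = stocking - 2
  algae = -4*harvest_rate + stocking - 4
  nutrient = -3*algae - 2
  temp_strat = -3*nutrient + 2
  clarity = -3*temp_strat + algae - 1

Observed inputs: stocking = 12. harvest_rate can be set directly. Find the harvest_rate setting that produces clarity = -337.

Intervening on harvest_rate fixes its value directly, overriding its dependence on stocking.
Substituting into the algae equation gives algae = -4*harvest_rate + 8.
nutrient becomes 12*harvest_rate - 26.
This gives temp_strat = -36*harvest_rate + 80.
Substituting into the clarity equation gives clarity = 104*harvest_rate - 233.
Solve 104*harvest_rate - 233 = -337: harvest_rate = (-337 + 233) / 104 = -1.

harvest_rate = -1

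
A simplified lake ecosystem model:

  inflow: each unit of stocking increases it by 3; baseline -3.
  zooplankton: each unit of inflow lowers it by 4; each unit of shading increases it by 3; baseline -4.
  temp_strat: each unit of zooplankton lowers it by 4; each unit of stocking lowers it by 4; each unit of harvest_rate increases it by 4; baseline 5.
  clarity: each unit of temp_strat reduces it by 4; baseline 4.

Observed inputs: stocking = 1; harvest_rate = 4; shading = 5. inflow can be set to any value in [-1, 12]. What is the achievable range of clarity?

Intervening on inflow fixes its value directly, overriding its dependence on stocking.
Substituting into the zooplankton equation gives zooplankton = -4*inflow + 11.
Substituting into the temp_strat equation gives temp_strat = 16*inflow - 27.
So clarity = -64*inflow + 112.
Linear in inflow, so extremes are at the endpoints: inflow = -1 gives clarity = 176; inflow = 12 gives clarity = -656.

-656 to 176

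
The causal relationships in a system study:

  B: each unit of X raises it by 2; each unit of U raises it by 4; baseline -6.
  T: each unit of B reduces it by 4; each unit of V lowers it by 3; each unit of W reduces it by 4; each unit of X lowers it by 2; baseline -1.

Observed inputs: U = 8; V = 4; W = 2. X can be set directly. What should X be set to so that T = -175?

X = 5

Substituting into the B equation gives B = 2*X + 26.
T becomes -10*X - 125.
Solve -10*X - 125 = -175: X = (-175 + 125) / -10 = 5.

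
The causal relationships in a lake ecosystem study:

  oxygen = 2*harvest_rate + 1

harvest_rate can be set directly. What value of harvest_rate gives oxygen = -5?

Solve 2*harvest_rate + 1 = -5: harvest_rate = (-5 - 1) / 2 = -3.

harvest_rate = -3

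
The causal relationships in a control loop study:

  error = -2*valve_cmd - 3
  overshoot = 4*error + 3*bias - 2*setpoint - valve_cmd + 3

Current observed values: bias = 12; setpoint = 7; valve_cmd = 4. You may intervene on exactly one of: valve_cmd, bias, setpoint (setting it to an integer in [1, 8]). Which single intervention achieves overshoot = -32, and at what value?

Intervening on valve_cmd: with other inputs at their observed values, overshoot = -9*valve_cmd + 13. Solving for -32 gives valve_cmd = 5, within [1, 8].
Intervening on bias: overshoot = 3*bias - 59. Reaching -32 requires bias = 9, outside [1, 8].
Intervening on setpoint: overshoot = -2*setpoint - 9. Reaching -32 requires setpoint = 23/2, not an integer.

set valve_cmd = 5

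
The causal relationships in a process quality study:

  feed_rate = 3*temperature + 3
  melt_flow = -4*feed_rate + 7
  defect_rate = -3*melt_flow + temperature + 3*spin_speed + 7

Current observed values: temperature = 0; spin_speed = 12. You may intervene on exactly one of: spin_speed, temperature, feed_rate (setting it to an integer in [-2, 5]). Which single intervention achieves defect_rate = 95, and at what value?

Intervening on spin_speed: defect_rate = 3*spin_speed + 22. Reaching 95 requires spin_speed = 73/3, not an integer.
Intervening on temperature: with other inputs at their observed values, defect_rate = 37*temperature + 58. Solving for 95 gives temperature = 1, within [-2, 5].
Intervening on feed_rate: defect_rate = 12*feed_rate + 22. Reaching 95 requires feed_rate = 73/12, not an integer.

set temperature = 1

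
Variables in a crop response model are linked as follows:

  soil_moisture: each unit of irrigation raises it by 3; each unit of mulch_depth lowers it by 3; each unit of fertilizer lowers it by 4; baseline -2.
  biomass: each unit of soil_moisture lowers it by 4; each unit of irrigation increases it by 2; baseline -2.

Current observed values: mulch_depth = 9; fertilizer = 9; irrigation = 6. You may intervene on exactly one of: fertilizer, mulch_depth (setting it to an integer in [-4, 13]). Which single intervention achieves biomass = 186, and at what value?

set mulch_depth = 8

Intervening on fertilizer: biomass = 16*fertilizer + 54. Reaching 186 requires fertilizer = 33/4, not an integer.
Intervening on mulch_depth: with other inputs at their observed values, biomass = 12*mulch_depth + 90. Solving for 186 gives mulch_depth = 8, within [-4, 13].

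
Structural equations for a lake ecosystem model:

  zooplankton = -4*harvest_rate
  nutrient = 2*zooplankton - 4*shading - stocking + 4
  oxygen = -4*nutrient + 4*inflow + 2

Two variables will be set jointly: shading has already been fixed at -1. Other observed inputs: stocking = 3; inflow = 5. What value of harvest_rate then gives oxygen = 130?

harvest_rate = 4

With shading held at -1:
Substituting into the nutrient equation gives nutrient = -8*harvest_rate + 5.
This gives oxygen = 32*harvest_rate + 2.
Solve 32*harvest_rate + 2 = 130: harvest_rate = (130 - 2) / 32 = 4.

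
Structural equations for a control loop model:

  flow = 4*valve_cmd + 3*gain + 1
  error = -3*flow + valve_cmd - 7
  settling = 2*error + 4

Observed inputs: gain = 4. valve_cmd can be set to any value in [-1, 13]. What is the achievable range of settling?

-374 to -66

Substituting into the flow equation gives flow = 4*valve_cmd + 13.
Substituting into the error equation gives error = -11*valve_cmd - 46.
Substituting into the settling equation gives settling = -22*valve_cmd - 88.
Linear in valve_cmd, so extremes are at the endpoints: valve_cmd = -1 gives settling = -66; valve_cmd = 13 gives settling = -374.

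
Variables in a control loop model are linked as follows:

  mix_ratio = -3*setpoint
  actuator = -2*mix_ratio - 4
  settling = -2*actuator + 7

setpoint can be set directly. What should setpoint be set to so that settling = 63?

Substituting into the actuator equation gives actuator = 6*setpoint - 4.
Substituting into the settling equation gives settling = -12*setpoint + 15.
Solve -12*setpoint + 15 = 63: setpoint = (63 - 15) / -12 = -4.

setpoint = -4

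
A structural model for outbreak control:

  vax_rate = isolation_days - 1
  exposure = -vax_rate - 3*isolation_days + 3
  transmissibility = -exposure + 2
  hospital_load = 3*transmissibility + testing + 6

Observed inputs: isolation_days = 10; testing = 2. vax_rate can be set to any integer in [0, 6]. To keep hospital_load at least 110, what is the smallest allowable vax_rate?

Intervening on vax_rate fixes its value directly, overriding its dependence on isolation_days.
Substituting into the exposure equation gives exposure = -vax_rate - 27.
Substituting into the transmissibility equation gives transmissibility = vax_rate + 29.
Substituting into the hospital_load equation gives hospital_load = 3*vax_rate + 95.
Require 3*vax_rate + 95 ≥ 110, so vax_rate ≥ 5.
The smallest integer in [0, 6] satisfying this is 5.

vax_rate = 5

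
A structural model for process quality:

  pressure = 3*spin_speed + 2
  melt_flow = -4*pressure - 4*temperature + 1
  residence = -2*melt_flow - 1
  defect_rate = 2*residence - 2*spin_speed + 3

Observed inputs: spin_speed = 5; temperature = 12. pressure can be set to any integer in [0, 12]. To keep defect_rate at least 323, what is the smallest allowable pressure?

Intervening on pressure fixes its value directly, overriding its dependence on spin_speed.
Substituting into the melt_flow equation gives melt_flow = -4*pressure - 47.
Substituting into the residence equation gives residence = 8*pressure + 93.
Substituting into the defect_rate equation gives defect_rate = 16*pressure + 179.
Require 16*pressure + 179 ≥ 323, so pressure ≥ 9.
The smallest integer in [0, 12] satisfying this is 9.

pressure = 9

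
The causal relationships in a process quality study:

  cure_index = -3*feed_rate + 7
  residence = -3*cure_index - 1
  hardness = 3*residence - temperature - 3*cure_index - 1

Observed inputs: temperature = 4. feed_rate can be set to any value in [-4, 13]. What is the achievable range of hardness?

Substituting into the residence equation gives residence = 9*feed_rate - 22.
Substituting into the hardness equation gives hardness = 36*feed_rate - 92.
Linear in feed_rate, so extremes are at the endpoints: feed_rate = -4 gives hardness = -236; feed_rate = 13 gives hardness = 376.

-236 to 376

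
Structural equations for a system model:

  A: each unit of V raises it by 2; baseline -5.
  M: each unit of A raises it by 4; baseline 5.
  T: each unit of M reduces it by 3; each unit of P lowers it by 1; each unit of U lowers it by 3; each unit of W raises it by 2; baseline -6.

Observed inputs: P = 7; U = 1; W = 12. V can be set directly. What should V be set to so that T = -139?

V = 8

Substituting into the M equation gives M = 8*V - 15.
Substituting into the T equation gives T = -24*V + 53.
Solve -24*V + 53 = -139: V = (-139 - 53) / -24 = 8.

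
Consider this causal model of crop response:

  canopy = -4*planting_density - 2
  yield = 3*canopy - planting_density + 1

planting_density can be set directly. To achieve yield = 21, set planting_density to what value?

Substituting into the yield equation gives yield = -13*planting_density - 5.
Solve -13*planting_density - 5 = 21: planting_density = (21 + 5) / -13 = -2.

planting_density = -2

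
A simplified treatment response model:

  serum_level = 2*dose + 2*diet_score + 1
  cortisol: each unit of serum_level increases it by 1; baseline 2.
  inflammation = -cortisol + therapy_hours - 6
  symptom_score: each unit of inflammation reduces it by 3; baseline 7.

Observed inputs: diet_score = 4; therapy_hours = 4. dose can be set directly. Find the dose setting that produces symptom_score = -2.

Substituting into the serum_level equation gives serum_level = 2*dose + 9.
cortisol becomes 2*dose + 11.
This gives inflammation = -2*dose - 13.
Substituting into the symptom_score equation gives symptom_score = 6*dose + 46.
Solve 6*dose + 46 = -2: dose = (-2 - 46) / 6 = -8.

dose = -8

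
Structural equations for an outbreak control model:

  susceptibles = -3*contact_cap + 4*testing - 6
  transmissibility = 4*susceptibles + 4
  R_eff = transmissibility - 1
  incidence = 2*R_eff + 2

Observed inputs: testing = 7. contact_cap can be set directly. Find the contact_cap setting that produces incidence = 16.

contact_cap = 7

Substituting into the susceptibles equation gives susceptibles = -3*contact_cap + 22.
Substituting into the transmissibility equation gives transmissibility = -12*contact_cap + 92.
Substituting into the R_eff equation gives R_eff = -12*contact_cap + 91.
Substituting into the incidence equation gives incidence = -24*contact_cap + 184.
Solve -24*contact_cap + 184 = 16: contact_cap = (16 - 184) / -24 = 7.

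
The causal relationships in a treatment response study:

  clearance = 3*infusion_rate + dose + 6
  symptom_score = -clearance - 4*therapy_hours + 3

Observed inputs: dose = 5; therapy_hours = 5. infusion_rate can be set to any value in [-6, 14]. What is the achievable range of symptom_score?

-70 to -10

Substituting into the clearance equation gives clearance = 3*infusion_rate + 11.
Substituting into the symptom_score equation gives symptom_score = -3*infusion_rate - 28.
Linear in infusion_rate, so extremes are at the endpoints: infusion_rate = -6 gives symptom_score = -10; infusion_rate = 14 gives symptom_score = -70.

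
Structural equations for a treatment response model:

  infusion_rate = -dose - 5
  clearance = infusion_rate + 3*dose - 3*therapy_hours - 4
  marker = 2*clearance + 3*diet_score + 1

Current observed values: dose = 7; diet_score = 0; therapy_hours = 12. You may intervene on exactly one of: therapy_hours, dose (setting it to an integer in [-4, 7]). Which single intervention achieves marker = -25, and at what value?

set therapy_hours = 6

Intervening on therapy_hours: with other inputs at their observed values, marker = -6*therapy_hours + 11. Solving for -25 gives therapy_hours = 6, within [-4, 7].
Intervening on dose: marker = 4*dose - 89. Reaching -25 requires dose = 16, outside [-4, 7].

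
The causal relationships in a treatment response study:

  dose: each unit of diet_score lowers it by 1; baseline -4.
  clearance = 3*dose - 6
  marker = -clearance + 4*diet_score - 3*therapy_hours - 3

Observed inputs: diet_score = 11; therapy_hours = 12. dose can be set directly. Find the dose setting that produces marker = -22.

dose = 11

Intervening on dose fixes its value directly, overriding its dependence on diet_score.
Substituting into the marker equation gives marker = -3*dose + 11.
Solve -3*dose + 11 = -22: dose = (-22 - 11) / -3 = 11.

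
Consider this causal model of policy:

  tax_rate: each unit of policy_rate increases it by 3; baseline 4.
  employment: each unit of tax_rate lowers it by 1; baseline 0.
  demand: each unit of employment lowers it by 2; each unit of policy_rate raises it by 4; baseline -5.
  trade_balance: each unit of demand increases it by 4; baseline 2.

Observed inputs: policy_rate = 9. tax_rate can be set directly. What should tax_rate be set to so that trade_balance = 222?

Intervening on tax_rate fixes its value directly, overriding its dependence on policy_rate.
Substituting into the demand equation gives demand = 2*tax_rate + 31.
Substituting into the trade_balance equation gives trade_balance = 8*tax_rate + 126.
Solve 8*tax_rate + 126 = 222: tax_rate = (222 - 126) / 8 = 12.

tax_rate = 12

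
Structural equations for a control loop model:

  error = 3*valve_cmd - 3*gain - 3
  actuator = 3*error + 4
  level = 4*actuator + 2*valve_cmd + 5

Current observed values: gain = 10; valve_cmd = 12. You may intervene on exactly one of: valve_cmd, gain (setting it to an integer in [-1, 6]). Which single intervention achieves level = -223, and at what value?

set valve_cmd = 4

Intervening on valve_cmd: with other inputs at their observed values, level = 38*valve_cmd - 375. Solving for -223 gives valve_cmd = 4, within [-1, 6].
Intervening on gain: level = -36*gain + 441. Reaching -223 requires gain = 166/9, not an integer.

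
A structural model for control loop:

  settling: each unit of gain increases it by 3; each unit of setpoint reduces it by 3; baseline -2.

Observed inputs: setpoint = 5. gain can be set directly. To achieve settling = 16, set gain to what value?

gain = 11

Substituting into the settling equation gives settling = 3*gain - 17.
Solve 3*gain - 17 = 16: gain = (16 + 17) / 3 = 11.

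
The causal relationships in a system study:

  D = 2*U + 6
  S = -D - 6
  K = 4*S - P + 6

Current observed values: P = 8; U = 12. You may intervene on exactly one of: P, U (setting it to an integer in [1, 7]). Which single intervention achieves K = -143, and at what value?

set P = 5

Intervening on P: with other inputs at their observed values, K = -P - 138. Solving for -143 gives P = 5, within [1, 7].
Intervening on U: K = -8*U - 50. Reaching -143 requires U = 93/8, not an integer.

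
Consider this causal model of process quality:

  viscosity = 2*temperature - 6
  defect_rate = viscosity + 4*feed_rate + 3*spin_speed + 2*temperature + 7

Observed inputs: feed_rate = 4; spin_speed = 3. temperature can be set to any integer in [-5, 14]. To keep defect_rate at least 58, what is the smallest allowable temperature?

Substituting into the defect_rate equation gives defect_rate = 4*temperature + 26.
Require 4*temperature + 26 ≥ 58, so temperature ≥ 8.
The smallest integer in [-5, 14] satisfying this is 8.

temperature = 8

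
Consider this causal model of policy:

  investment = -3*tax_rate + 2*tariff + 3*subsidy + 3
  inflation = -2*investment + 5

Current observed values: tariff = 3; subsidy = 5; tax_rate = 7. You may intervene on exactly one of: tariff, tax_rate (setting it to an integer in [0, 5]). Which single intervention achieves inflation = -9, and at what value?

Intervening on tariff: with other inputs at their observed values, inflation = -4*tariff + 11. Solving for -9 gives tariff = 5, within [0, 5].
Intervening on tax_rate: inflation = 6*tax_rate - 43. Reaching -9 requires tax_rate = 17/3, not an integer.

set tariff = 5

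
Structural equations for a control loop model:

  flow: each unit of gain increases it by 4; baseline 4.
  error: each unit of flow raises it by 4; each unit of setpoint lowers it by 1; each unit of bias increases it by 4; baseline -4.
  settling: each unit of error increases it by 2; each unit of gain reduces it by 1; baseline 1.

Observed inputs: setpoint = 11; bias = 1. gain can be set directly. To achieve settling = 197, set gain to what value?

gain = 6

Substituting into the error equation gives error = 16*gain + 5.
Substituting into the settling equation gives settling = 31*gain + 11.
Solve 31*gain + 11 = 197: gain = (197 - 11) / 31 = 6.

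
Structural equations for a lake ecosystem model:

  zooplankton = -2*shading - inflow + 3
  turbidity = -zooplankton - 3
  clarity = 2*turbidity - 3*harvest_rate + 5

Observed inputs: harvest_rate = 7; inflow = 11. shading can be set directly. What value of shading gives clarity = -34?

shading = -7

Substituting into the zooplankton equation gives zooplankton = -2*shading - 8.
turbidity becomes 2*shading + 5.
clarity becomes 4*shading - 6.
Solve 4*shading - 6 = -34: shading = (-34 + 6) / 4 = -7.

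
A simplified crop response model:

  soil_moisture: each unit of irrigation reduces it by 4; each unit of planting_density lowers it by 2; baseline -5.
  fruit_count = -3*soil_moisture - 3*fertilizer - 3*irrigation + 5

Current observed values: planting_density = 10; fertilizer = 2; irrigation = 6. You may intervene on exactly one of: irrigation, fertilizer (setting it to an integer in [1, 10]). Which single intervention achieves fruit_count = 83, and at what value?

Intervening on irrigation: with other inputs at their observed values, fruit_count = 9*irrigation + 74. Solving for 83 gives irrigation = 1, within [1, 10].
Intervening on fertilizer: fruit_count = -3*fertilizer + 134. Reaching 83 requires fertilizer = 17, outside [1, 10].

set irrigation = 1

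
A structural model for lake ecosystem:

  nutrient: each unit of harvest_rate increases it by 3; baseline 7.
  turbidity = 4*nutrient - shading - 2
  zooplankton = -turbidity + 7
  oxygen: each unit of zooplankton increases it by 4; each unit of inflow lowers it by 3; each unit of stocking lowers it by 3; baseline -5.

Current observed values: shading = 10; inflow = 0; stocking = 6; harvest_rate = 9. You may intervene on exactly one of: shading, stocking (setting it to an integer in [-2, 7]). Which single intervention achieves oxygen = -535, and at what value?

Intervening on shading: with other inputs at their observed values, oxygen = 4*shading - 531. Solving for -535 gives shading = -1, within [-2, 7].
Intervening on stocking: oxygen = -3*stocking - 473. Reaching -535 requires stocking = 62/3, not an integer.

set shading = -1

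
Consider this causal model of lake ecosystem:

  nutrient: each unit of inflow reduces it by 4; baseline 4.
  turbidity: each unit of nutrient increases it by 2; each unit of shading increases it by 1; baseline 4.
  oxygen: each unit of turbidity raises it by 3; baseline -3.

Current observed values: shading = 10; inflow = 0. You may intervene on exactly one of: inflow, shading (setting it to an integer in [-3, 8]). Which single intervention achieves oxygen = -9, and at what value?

Intervening on inflow: with other inputs at their observed values, oxygen = -24*inflow + 63. Solving for -9 gives inflow = 3, within [-3, 8].
Intervening on shading: oxygen = 3*shading + 33. Reaching -9 requires shading = -14, outside [-3, 8].

set inflow = 3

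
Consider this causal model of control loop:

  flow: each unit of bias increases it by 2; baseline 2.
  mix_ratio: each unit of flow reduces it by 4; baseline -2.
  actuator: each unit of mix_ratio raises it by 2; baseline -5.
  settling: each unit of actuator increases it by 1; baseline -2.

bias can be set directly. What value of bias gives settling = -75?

Substituting into the mix_ratio equation gives mix_ratio = -8*bias - 10.
actuator becomes -16*bias - 25.
settling becomes -16*bias - 27.
Solve -16*bias - 27 = -75: bias = (-75 + 27) / -16 = 3.

bias = 3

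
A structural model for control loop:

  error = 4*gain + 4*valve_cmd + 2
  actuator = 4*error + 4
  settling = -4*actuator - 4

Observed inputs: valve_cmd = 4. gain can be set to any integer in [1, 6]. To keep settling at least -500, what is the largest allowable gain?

gain = 3

Substituting into the error equation gives error = 4*gain + 18.
actuator becomes 16*gain + 76.
settling becomes -64*gain - 308.
Require -64*gain - 308 ≥ -500, so gain ≤ 3.
The largest integer in [1, 6] satisfying this is 3.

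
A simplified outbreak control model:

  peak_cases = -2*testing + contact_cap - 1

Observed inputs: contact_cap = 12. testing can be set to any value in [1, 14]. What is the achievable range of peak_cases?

Substituting into the peak_cases equation gives peak_cases = -2*testing + 11.
Linear in testing, so extremes are at the endpoints: testing = 1 gives peak_cases = 9; testing = 14 gives peak_cases = -17.

-17 to 9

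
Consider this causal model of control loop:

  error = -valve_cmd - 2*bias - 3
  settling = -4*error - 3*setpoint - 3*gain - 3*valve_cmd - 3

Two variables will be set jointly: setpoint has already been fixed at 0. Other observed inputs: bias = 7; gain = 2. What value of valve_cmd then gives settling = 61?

valve_cmd = 2

With setpoint held at 0:
Substituting into the error equation gives error = -valve_cmd - 17.
Substituting into the settling equation gives settling = valve_cmd + 59.
Solve valve_cmd + 59 = 61: valve_cmd = (61 - 59) / 1 = 2.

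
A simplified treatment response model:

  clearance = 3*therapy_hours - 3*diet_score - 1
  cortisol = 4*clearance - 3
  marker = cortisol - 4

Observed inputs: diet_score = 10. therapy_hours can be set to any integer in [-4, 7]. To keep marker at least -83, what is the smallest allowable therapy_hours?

therapy_hours = 4

Substituting into the clearance equation gives clearance = 3*therapy_hours - 31.
Substituting into the cortisol equation gives cortisol = 12*therapy_hours - 127.
This gives marker = 12*therapy_hours - 131.
Require 12*therapy_hours - 131 ≥ -83, so therapy_hours ≥ 4.
The smallest integer in [-4, 7] satisfying this is 4.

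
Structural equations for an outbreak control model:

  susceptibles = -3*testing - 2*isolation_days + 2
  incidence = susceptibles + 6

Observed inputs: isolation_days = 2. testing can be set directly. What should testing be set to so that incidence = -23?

testing = 9

Substituting into the susceptibles equation gives susceptibles = -3*testing - 2.
Substituting into the incidence equation gives incidence = -3*testing + 4.
Solve -3*testing + 4 = -23: testing = (-23 - 4) / -3 = 9.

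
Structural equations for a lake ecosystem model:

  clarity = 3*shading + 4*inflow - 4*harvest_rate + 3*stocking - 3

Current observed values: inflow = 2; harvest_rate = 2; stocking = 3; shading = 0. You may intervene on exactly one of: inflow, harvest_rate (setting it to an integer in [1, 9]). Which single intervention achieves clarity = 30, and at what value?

set inflow = 8

Intervening on inflow: with other inputs at their observed values, clarity = 4*inflow - 2. Solving for 30 gives inflow = 8, within [1, 9].
Intervening on harvest_rate: clarity = -4*harvest_rate + 14. Reaching 30 requires harvest_rate = -4, outside [1, 9].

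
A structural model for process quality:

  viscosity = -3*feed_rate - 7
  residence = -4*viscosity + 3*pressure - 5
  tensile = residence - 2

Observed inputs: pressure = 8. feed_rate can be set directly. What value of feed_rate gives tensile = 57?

Substituting into the residence equation gives residence = 12*feed_rate + 47.
Substituting into the tensile equation gives tensile = 12*feed_rate + 45.
Solve 12*feed_rate + 45 = 57: feed_rate = (57 - 45) / 12 = 1.

feed_rate = 1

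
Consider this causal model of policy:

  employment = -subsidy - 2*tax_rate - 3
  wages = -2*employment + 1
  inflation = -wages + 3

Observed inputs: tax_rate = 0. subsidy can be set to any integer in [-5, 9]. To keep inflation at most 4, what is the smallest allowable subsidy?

Substituting into the employment equation gives employment = -subsidy - 3.
This gives wages = 2*subsidy + 7.
Substituting into the inflation equation gives inflation = -2*subsidy - 4.
Require -2*subsidy - 4 ≤ 4, so subsidy ≥ -4.
The smallest integer in [-5, 9] satisfying this is -4.

subsidy = -4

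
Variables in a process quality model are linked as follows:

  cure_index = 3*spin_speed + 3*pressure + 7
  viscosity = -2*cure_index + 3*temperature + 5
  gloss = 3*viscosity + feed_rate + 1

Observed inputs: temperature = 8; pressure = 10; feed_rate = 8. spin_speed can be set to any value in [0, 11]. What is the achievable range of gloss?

Substituting into the cure_index equation gives cure_index = 3*spin_speed + 37.
Substituting into the viscosity equation gives viscosity = -6*spin_speed - 45.
So gloss = -18*spin_speed - 126.
Linear in spin_speed, so extremes are at the endpoints: spin_speed = 0 gives gloss = -126; spin_speed = 11 gives gloss = -324.

-324 to -126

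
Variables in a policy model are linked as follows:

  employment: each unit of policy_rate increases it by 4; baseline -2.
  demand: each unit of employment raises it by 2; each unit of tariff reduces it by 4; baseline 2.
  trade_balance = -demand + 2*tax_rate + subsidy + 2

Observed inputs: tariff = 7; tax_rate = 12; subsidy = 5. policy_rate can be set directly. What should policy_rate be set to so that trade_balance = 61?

policy_rate = 0

Substituting into the demand equation gives demand = 8*policy_rate - 30.
Substituting into the trade_balance equation gives trade_balance = -8*policy_rate + 61.
Solve -8*policy_rate + 61 = 61: policy_rate = (61 - 61) / -8 = 0.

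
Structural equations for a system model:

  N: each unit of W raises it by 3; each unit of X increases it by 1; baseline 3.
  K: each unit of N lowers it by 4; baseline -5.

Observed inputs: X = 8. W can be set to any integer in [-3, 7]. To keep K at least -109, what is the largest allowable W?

Substituting into the N equation gives N = 3*W + 11.
So K = -12*W - 49.
Require -12*W - 49 ≥ -109, so W ≤ 5.
The largest integer in [-3, 7] satisfying this is 5.

W = 5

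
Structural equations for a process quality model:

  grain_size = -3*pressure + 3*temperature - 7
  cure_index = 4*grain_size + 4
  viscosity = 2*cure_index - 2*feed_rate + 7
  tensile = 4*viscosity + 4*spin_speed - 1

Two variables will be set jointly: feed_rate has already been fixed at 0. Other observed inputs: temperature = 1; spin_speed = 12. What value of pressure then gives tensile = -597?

With feed_rate held at 0:
Substituting into the grain_size equation gives grain_size = -3*pressure - 4.
This gives cure_index = -12*pressure - 12.
So viscosity = -24*pressure - 17.
tensile becomes -96*pressure - 21.
Solve -96*pressure - 21 = -597: pressure = (-597 + 21) / -96 = 6.

pressure = 6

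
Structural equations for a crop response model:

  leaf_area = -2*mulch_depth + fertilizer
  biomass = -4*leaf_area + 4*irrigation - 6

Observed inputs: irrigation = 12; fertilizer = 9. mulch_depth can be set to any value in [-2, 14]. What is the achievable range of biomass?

Substituting into the leaf_area equation gives leaf_area = -2*mulch_depth + 9.
So biomass = 8*mulch_depth + 6.
Linear in mulch_depth, so extremes are at the endpoints: mulch_depth = -2 gives biomass = -10; mulch_depth = 14 gives biomass = 118.

-10 to 118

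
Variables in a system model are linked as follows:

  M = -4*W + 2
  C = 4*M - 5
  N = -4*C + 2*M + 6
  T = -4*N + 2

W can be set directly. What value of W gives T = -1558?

Substituting into the C equation gives C = -16*W + 3.
Substituting into the N equation gives N = 56*W - 2.
T becomes -224*W + 10.
Solve -224*W + 10 = -1558: W = (-1558 - 10) / -224 = 7.

W = 7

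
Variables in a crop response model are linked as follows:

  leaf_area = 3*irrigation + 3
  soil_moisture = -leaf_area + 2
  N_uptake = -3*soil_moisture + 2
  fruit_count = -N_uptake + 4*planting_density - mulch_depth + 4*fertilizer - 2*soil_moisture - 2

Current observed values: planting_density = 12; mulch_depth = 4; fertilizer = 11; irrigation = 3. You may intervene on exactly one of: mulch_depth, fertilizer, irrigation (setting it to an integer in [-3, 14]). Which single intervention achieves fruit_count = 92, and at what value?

set irrigation = -3

Intervening on mulch_depth: fruit_count = -mulch_depth + 78. Reaching 92 requires mulch_depth = -14, outside [-3, 14].
Intervening on fertilizer: fruit_count = 4*fertilizer + 30. Reaching 92 requires fertilizer = 31/2, not an integer.
Intervening on irrigation: with other inputs at their observed values, fruit_count = -3*irrigation + 83. Solving for 92 gives irrigation = -3, within [-3, 14].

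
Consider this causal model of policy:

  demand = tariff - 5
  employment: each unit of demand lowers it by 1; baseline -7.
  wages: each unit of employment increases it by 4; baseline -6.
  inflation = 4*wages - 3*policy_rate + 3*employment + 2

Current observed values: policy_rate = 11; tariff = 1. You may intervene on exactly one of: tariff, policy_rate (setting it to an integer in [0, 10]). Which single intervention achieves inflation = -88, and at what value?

Intervening on tariff: inflation = -19*tariff - 93. Reaching -88 requires tariff = -5/19, not an integer.
Intervening on policy_rate: with other inputs at their observed values, inflation = -3*policy_rate - 79. Solving for -88 gives policy_rate = 3, within [0, 10].

set policy_rate = 3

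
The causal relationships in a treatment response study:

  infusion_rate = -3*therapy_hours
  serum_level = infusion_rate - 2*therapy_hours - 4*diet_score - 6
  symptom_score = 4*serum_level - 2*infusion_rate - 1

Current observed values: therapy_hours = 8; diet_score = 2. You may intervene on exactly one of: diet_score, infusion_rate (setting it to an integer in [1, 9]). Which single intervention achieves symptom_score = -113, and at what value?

Intervening on diet_score: symptom_score = -16*diet_score - 137. Reaching -113 requires diet_score = -3/2, not an integer.
Intervening on infusion_rate: with other inputs at their observed values, symptom_score = 2*infusion_rate - 121. Solving for -113 gives infusion_rate = 4, within [1, 9].

set infusion_rate = 4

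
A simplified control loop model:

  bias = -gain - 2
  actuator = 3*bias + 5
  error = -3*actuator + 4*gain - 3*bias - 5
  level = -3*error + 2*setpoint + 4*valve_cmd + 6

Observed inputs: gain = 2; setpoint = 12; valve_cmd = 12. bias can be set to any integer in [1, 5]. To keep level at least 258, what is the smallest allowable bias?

Intervening on bias fixes its value directly, overriding its dependence on gain.
Substituting into the error equation gives error = -12*bias - 12.
Substituting into the level equation gives level = 36*bias + 114.
Require 36*bias + 114 ≥ 258, so bias ≥ 4.
The smallest integer in [1, 5] satisfying this is 4.

bias = 4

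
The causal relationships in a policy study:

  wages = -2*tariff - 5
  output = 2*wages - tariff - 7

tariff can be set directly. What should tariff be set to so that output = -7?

Substituting into the output equation gives output = -5*tariff - 17.
Solve -5*tariff - 17 = -7: tariff = (-7 + 17) / -5 = -2.

tariff = -2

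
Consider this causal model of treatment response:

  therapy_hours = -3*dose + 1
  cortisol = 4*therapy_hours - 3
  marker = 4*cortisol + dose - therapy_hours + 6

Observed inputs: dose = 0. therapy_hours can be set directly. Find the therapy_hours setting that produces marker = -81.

Intervening on therapy_hours fixes its value directly, overriding its dependence on dose.
Substituting into the marker equation gives marker = 15*therapy_hours - 6.
Solve 15*therapy_hours - 6 = -81: therapy_hours = (-81 + 6) / 15 = -5.

therapy_hours = -5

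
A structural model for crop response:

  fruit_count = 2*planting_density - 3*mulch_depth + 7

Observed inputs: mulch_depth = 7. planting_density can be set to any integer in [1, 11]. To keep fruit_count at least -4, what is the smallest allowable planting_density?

planting_density = 5

Substituting into the fruit_count equation gives fruit_count = 2*planting_density - 14.
Require 2*planting_density - 14 ≥ -4, so planting_density ≥ 5.
The smallest integer in [1, 11] satisfying this is 5.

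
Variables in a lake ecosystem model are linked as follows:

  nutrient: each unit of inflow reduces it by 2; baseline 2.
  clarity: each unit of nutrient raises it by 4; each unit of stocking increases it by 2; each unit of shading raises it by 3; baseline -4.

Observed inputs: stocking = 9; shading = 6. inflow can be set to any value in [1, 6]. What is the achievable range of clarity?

-8 to 32

Substituting into the clarity equation gives clarity = -8*inflow + 40.
Linear in inflow, so extremes are at the endpoints: inflow = 1 gives clarity = 32; inflow = 6 gives clarity = -8.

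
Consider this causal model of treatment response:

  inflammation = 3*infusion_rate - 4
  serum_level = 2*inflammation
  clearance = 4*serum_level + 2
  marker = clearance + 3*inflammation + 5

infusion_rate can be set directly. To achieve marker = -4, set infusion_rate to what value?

infusion_rate = 1

Substituting into the serum_level equation gives serum_level = 6*infusion_rate - 8.
So clearance = 24*infusion_rate - 30.
Substituting into the marker equation gives marker = 33*infusion_rate - 37.
Solve 33*infusion_rate - 37 = -4: infusion_rate = (-4 + 37) / 33 = 1.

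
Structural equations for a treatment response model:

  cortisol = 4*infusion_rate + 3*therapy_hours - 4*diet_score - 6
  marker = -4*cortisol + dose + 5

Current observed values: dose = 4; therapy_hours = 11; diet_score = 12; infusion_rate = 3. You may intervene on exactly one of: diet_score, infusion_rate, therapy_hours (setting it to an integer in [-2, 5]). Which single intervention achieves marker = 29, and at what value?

set infusion_rate = 4

Intervening on diet_score: marker = 16*diet_score - 147. Reaching 29 requires diet_score = 11, outside [-2, 5].
Intervening on infusion_rate: with other inputs at their observed values, marker = -16*infusion_rate + 93. Solving for 29 gives infusion_rate = 4, within [-2, 5].
Intervening on therapy_hours: marker = -12*therapy_hours + 177. Reaching 29 requires therapy_hours = 37/3, not an integer.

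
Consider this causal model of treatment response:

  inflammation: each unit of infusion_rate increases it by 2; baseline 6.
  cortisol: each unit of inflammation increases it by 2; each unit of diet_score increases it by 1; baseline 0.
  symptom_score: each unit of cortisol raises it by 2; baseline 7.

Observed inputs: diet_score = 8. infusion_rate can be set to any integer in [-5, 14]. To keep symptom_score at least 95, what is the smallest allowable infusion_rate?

infusion_rate = 6

Substituting into the cortisol equation gives cortisol = 4*infusion_rate + 20.
Substituting into the symptom_score equation gives symptom_score = 8*infusion_rate + 47.
Require 8*infusion_rate + 47 ≥ 95, so infusion_rate ≥ 6.
The smallest integer in [-5, 14] satisfying this is 6.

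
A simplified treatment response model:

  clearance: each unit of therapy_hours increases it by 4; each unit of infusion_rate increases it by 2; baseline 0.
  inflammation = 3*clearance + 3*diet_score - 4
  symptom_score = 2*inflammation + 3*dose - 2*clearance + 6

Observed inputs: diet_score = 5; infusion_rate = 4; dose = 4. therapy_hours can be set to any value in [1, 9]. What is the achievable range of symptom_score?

88 to 216

Substituting into the clearance equation gives clearance = 4*therapy_hours + 8.
Substituting into the inflammation equation gives inflammation = 12*therapy_hours + 35.
So symptom_score = 16*therapy_hours + 72.
Linear in therapy_hours, so extremes are at the endpoints: therapy_hours = 1 gives symptom_score = 88; therapy_hours = 9 gives symptom_score = 216.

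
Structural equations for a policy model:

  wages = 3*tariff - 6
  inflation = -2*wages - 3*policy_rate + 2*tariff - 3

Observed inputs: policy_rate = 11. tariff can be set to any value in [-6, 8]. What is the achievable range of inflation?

Substituting into the inflation equation gives inflation = -4*tariff - 24.
Linear in tariff, so extremes are at the endpoints: tariff = -6 gives inflation = 0; tariff = 8 gives inflation = -56.

-56 to 0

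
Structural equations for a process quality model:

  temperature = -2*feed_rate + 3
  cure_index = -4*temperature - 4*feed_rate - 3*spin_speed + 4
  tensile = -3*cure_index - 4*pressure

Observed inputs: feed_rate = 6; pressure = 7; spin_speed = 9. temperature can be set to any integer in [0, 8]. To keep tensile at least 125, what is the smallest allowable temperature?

temperature = 1

Intervening on temperature fixes its value directly, overriding its dependence on feed_rate.
Substituting into the cure_index equation gives cure_index = -4*temperature - 47.
This gives tensile = 12*temperature + 113.
Require 12*temperature + 113 ≥ 125, so temperature ≥ 1.
The smallest integer in [0, 8] satisfying this is 1.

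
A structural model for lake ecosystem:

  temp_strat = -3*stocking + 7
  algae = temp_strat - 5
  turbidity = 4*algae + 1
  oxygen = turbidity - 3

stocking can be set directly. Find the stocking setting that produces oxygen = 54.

Substituting into the algae equation gives algae = -3*stocking + 2.
Substituting into the turbidity equation gives turbidity = -12*stocking + 9.
So oxygen = -12*stocking + 6.
Solve -12*stocking + 6 = 54: stocking = (54 - 6) / -12 = -4.

stocking = -4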